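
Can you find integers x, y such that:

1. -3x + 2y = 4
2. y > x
Yes

Take x = -2, y = -1. Substituting into each constraint:
  (1) -3(-2) + 2(-1) = 4 ✓
  (2) -1 > -2 ✓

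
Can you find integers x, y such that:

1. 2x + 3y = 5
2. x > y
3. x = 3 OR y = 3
No

The full constraint system is jointly infeasible over the integers. Each constraint and what it forces:

  - 2x + 3y = 5: is a linear equation tying the variables together
  - x > y: bounds one variable relative to another variable
  - x = 3 OR y = 3: forces a choice: either x = 3 or y = 3

Split on the disjunction (x = 3 OR y = 3):
  • If x = 3: with x = 3, every remaining term of the linear equation is divisible by 3, so the left side is ≡ 0 (mod 3); but the right side -1 ≡ 2 (mod 3). No integers can satisfy it.
  • If y = 3: the equation forces x = -2, giving (y, x) = (3, -2), which violates x > y.
Both branches are infeasible, so the system has no integer solution.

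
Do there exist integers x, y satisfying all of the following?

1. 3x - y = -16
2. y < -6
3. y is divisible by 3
No

A contradictory subset is {3x - y = -16, y is divisible by 3}. No integer assignment can satisfy these jointly:

  - 3x - y = -16: is a linear equation tying the variables together
  - y is divisible by 3: restricts y to multiples of 3

Modular obstruction: writing y = 3y', every remaining term of the linear equation is divisible by 3, so the left side is ≡ 0 (mod 3); but the right side -16 ≡ 2 (mod 3). No integers can satisfy it.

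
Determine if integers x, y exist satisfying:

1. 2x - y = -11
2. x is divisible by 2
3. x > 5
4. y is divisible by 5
Yes

Take x = 12, y = 35. Substituting into each constraint:
  (1) 2(12) + (-35) = -11 ✓
  (2) 12 = 2 × 6, remainder 0 ✓
  (3) 12 > 5 ✓
  (4) 35 = 5 × 7, remainder 0 ✓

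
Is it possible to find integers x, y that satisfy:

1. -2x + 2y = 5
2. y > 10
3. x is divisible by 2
No

Even the single constraint (-2x + 2y = 5) is infeasible over the integers.

  - -2x + 2y = 5: every term on the left is divisible by 2, so the LHS ≡ 0 (mod 2), but the RHS 5 is not — no integer solution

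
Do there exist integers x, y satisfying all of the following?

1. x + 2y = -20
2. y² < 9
Yes

Take x = -20, y = 0. Substituting into each constraint:
  (1) (-20) + 2(0) = -20 ✓
  (2) y² = (0)² = 0, and 0 < 9 ✓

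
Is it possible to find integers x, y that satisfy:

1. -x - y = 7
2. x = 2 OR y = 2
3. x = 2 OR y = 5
Yes

Take x = 2, y = -9. Substituting into each constraint:
  (1) (-2) + 9 = 7 ✓
  (2) x = 2, target 2 ✓ (first branch holds)
  (3) x = 2, target 2 ✓ (first branch holds)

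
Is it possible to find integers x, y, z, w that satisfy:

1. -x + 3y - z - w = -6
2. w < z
Yes

Take x = 5, y = 0, z = 1, w = 0. Substituting into each constraint:
  (1) (-5) + 3(0) + (-1) + 0 = -6 ✓
  (2) 0 < 1 ✓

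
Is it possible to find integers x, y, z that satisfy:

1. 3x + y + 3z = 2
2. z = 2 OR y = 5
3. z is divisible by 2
Yes

Take x = -1, y = 5, z = 0. Substituting into each constraint:
  (1) 3(-1) + 5 + 3(0) = 2 ✓
  (2) y = 5, target 5 ✓ (second branch holds)
  (3) 0 = 2 × 0, remainder 0 ✓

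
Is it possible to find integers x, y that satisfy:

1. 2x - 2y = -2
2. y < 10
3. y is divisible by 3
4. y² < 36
Yes

Take x = -1, y = 0. Substituting into each constraint:
  (1) 2(-1) - 2(0) = -2 ✓
  (2) 0 < 10 ✓
  (3) 0 = 3 × 0, remainder 0 ✓
  (4) y² = (0)² = 0, and 0 < 36 ✓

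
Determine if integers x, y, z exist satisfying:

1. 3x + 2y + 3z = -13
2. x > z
Yes

Take x = 0, y = -5, z = -1. Substituting into each constraint:
  (1) 3(0) + 2(-5) + 3(-1) = -13 ✓
  (2) 0 > -1 ✓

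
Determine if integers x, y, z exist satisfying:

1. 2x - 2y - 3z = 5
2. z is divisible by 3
Yes

Take x = 5, y = -2, z = 3. Substituting into each constraint:
  (1) 2(5) - 2(-2) - 3(3) = 5 ✓
  (2) 3 = 3 × 1, remainder 0 ✓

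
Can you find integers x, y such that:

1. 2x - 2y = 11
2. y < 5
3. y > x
No

Even the single constraint (2x - 2y = 11) is infeasible over the integers.

  - 2x - 2y = 11: every term on the left is divisible by 2, so the LHS ≡ 0 (mod 2), but the RHS 11 is not — no integer solution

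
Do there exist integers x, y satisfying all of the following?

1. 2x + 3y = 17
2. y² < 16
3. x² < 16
No

The full constraint system is jointly infeasible over the integers. Each constraint and what it forces:

  - 2x + 3y = 17: is a linear equation tying the variables together
  - y² < 16: restricts y to |y| ≤ 3
  - x² < 16: restricts x to |x| ≤ 3

Range argument: with x ∈ [-3, 3], y ∈ [-3, 3], the left side of the equation is at most 15, but the right side is 17 > 15. No integer solution exists.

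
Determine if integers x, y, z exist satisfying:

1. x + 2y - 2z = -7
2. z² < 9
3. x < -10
Yes

Take x = -11, y = 0, z = -2. Substituting into each constraint:
  (1) (-11) + 2(0) - 2(-2) = -7 ✓
  (2) z² = (-2)² = 4, and 4 < 9 ✓
  (3) -11 < -10 ✓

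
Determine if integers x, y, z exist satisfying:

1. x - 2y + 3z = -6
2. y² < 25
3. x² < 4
Yes

Take x = 0, y = 0, z = -2. Substituting into each constraint:
  (1) 0 - 2(0) + 3(-2) = -6 ✓
  (2) y² = (0)² = 0, and 0 < 25 ✓
  (3) x² = (0)² = 0, and 0 < 4 ✓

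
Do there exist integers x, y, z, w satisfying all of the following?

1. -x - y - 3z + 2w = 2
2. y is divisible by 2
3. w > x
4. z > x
Yes

Take x = 0, y = -6, z = 2, w = 1. Substituting into each constraint:
  (1) 0 + 6 - 3(2) + 2(1) = 2 ✓
  (2) -6 = 2 × -3, remainder 0 ✓
  (3) 1 > 0 ✓
  (4) 2 > 0 ✓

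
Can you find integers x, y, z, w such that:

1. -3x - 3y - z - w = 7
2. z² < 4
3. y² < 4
Yes

Take x = 0, y = 0, z = 0, w = -7. Substituting into each constraint:
  (1) -3(0) - 3(0) + 0 + 7 = 7 ✓
  (2) z² = (0)² = 0, and 0 < 4 ✓
  (3) y² = (0)² = 0, and 0 < 4 ✓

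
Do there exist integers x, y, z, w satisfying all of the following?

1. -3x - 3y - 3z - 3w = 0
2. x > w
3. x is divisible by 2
Yes

Take x = 0, y = 0, z = 1, w = -1. Substituting into each constraint:
  (1) -3(0) - 3(0) - 3(1) - 3(-1) = 0 ✓
  (2) 0 > -1 ✓
  (3) 0 = 2 × 0, remainder 0 ✓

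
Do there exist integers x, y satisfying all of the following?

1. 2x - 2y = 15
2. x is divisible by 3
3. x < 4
No

Even the single constraint (2x - 2y = 15) is infeasible over the integers.

  - 2x - 2y = 15: every term on the left is divisible by 2, so the LHS ≡ 0 (mod 2), but the RHS 15 is not — no integer solution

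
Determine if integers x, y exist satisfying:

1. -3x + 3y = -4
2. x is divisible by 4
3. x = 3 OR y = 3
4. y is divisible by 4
No

Even the single constraint (-3x + 3y = -4) is infeasible over the integers.

  - -3x + 3y = -4: every term on the left is divisible by 3, so the LHS ≡ 0 (mod 3), but the RHS -4 is not — no integer solution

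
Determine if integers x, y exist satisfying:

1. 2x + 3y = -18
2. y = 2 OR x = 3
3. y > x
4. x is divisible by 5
No

The full constraint system is jointly infeasible over the integers. Each constraint and what it forces:

  - 2x + 3y = -18: is a linear equation tying the variables together
  - y = 2 OR x = 3: forces a choice: either y = 2 or x = 3
  - y > x: bounds one variable relative to another variable
  - x is divisible by 5: restricts x to multiples of 5

Split on the disjunction (y = 2 OR x = 3):
  • If y = 2: with y = 2, writing x = 5x', every remaining term of the linear equation is divisible by 10, so the left side is ≡ 0 (mod 10); but the right side -24 ≡ 6 (mod 10). No integers can satisfy it.
  • If x = 3: this contradicts the divisibility constraint — 3 is not a multiple of 5.
Both branches are infeasible, so the system has no integer solution.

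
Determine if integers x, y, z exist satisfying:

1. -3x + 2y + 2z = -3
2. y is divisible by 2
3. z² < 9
Yes

Take x = 1, y = 0, z = 0. Substituting into each constraint:
  (1) -3(1) + 2(0) + 2(0) = -3 ✓
  (2) 0 = 2 × 0, remainder 0 ✓
  (3) z² = (0)² = 0, and 0 < 9 ✓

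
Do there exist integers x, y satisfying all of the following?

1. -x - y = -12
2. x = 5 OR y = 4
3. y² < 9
No

The full constraint system is jointly infeasible over the integers. Each constraint and what it forces:

  - -x - y = -12: is a linear equation tying the variables together
  - x = 5 OR y = 4: forces a choice: either x = 5 or y = 4
  - y² < 9: restricts y to |y| ≤ 2

Split on the disjunction (x = 5 OR y = 4):
  • If x = 5: the equation forces y = 7, but y² < 9 requires |y| ≤ 2.
  • If y = 4: this contradicts y² < 9, which requires |y| ≤ 2.
Both branches are infeasible, so the system has no integer solution.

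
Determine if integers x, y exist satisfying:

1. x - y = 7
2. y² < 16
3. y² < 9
Yes

Take x = 7, y = 0. Substituting into each constraint:
  (1) 7 + 0 = 7 ✓
  (2) y² = (0)² = 0, and 0 < 16 ✓
  (3) y² = (0)² = 0, and 0 < 9 ✓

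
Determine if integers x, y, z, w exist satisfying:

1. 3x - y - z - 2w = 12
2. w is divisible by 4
Yes

Take x = 4, y = 0, z = 0, w = 0. Substituting into each constraint:
  (1) 3(4) + 0 + 0 - 2(0) = 12 ✓
  (2) 0 = 4 × 0, remainder 0 ✓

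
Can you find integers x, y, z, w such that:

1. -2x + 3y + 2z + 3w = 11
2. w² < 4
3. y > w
Yes

Take x = -7, y = 0, z = 0, w = -1. Substituting into each constraint:
  (1) -2(-7) + 3(0) + 2(0) + 3(-1) = 11 ✓
  (2) w² = (-1)² = 1, and 1 < 4 ✓
  (3) 0 > -1 ✓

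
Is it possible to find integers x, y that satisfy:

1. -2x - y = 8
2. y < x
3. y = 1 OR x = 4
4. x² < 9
No

The full constraint system is jointly infeasible over the integers. Each constraint and what it forces:

  - -2x - y = 8: is a linear equation tying the variables together
  - y < x: bounds one variable relative to another variable
  - y = 1 OR x = 4: forces a choice: either y = 1 or x = 4
  - x² < 9: restricts x to |x| ≤ 2

Split on the disjunction (y = 1 OR x = 4):
  • If y = 1: with y = 1, every remaining term of the linear equation is divisible by 2, so the left side is ≡ 0 (mod 2); but the right side 9 ≡ 1 (mod 2). No integers can satisfy it.
  • If x = 4: this contradicts x² < 9, which requires |x| ≤ 2.
Both branches are infeasible, so the system has no integer solution.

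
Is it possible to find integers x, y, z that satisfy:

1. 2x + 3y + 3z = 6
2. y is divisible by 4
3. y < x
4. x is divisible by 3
Yes

Take x = 3, y = 0, z = 0. Substituting into each constraint:
  (1) 2(3) + 3(0) + 3(0) = 6 ✓
  (2) 0 = 4 × 0, remainder 0 ✓
  (3) 0 < 3 ✓
  (4) 3 = 3 × 1, remainder 0 ✓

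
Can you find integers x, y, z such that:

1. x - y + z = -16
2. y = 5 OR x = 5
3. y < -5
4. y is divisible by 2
Yes

Take x = 5, y = -6, z = -27. Substituting into each constraint:
  (1) 5 + 6 + (-27) = -16 ✓
  (2) x = 5, target 5 ✓ (second branch holds)
  (3) -6 < -5 ✓
  (4) -6 = 2 × -3, remainder 0 ✓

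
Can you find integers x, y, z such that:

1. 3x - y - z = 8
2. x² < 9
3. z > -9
Yes

Take x = 0, y = 0, z = -8. Substituting into each constraint:
  (1) 3(0) + 0 + 8 = 8 ✓
  (2) x² = (0)² = 0, and 0 < 9 ✓
  (3) -8 > -9 ✓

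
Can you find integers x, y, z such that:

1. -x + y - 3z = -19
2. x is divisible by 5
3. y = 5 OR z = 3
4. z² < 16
Yes

Take x = 0, y = -10, z = 3. Substituting into each constraint:
  (1) 0 + (-10) - 3(3) = -19 ✓
  (2) 0 = 5 × 0, remainder 0 ✓
  (3) z = 3, target 3 ✓ (second branch holds)
  (4) z² = (3)² = 9, and 9 < 16 ✓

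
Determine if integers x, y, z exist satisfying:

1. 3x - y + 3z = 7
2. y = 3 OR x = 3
Yes

Take x = 3, y = 2, z = 0. Substituting into each constraint:
  (1) 3(3) + (-2) + 3(0) = 7 ✓
  (2) x = 3, target 3 ✓ (second branch holds)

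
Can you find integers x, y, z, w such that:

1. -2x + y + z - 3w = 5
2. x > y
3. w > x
Yes

Take x = 0, y = -1, z = 9, w = 1. Substituting into each constraint:
  (1) -2(0) + (-1) + 9 - 3(1) = 5 ✓
  (2) 0 > -1 ✓
  (3) 1 > 0 ✓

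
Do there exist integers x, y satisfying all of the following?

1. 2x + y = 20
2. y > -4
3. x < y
Yes

Take x = 6, y = 8. Substituting into each constraint:
  (1) 2(6) + 8 = 20 ✓
  (2) 8 > -4 ✓
  (3) 6 < 8 ✓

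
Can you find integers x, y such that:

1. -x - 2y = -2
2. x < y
Yes

Take x = 0, y = 1. Substituting into each constraint:
  (1) 0 - 2(1) = -2 ✓
  (2) 0 < 1 ✓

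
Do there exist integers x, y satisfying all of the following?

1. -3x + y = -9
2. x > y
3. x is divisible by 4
Yes

Take x = 0, y = -9. Substituting into each constraint:
  (1) -3(0) + (-9) = -9 ✓
  (2) 0 > -9 ✓
  (3) 0 = 4 × 0, remainder 0 ✓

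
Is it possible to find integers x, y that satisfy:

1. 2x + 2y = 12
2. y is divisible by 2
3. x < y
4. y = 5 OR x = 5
No

The full constraint system is jointly infeasible over the integers. Each constraint and what it forces:

  - 2x + 2y = 12: is a linear equation tying the variables together
  - y is divisible by 2: restricts y to multiples of 2
  - x < y: bounds one variable relative to another variable
  - y = 5 OR x = 5: forces a choice: either y = 5 or x = 5

Split on the disjunction (y = 5 OR x = 5):
  • If y = 5: this contradicts the divisibility constraint — 5 is not a multiple of 2.
  • If x = 5: with x = 5, writing y = 2y', every remaining term of the linear equation is divisible by 4, so the left side is ≡ 0 (mod 4); but the right side 2 ≡ 2 (mod 4). No integers can satisfy it.
Both branches are infeasible, so the system has no integer solution.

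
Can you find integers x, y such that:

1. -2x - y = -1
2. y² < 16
Yes

Take x = 0, y = 1. Substituting into each constraint:
  (1) -2(0) + (-1) = -1 ✓
  (2) y² = (1)² = 1, and 1 < 16 ✓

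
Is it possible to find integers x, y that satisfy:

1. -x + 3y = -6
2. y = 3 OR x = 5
Yes

Take x = 15, y = 3. Substituting into each constraint:
  (1) (-15) + 3(3) = -6 ✓
  (2) y = 3, target 3 ✓ (first branch holds)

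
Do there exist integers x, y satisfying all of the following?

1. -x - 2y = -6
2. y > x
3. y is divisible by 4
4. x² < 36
Yes

Take x = -2, y = 4. Substituting into each constraint:
  (1) 2 - 2(4) = -6 ✓
  (2) 4 > -2 ✓
  (3) 4 = 4 × 1, remainder 0 ✓
  (4) x² = (-2)² = 4, and 4 < 36 ✓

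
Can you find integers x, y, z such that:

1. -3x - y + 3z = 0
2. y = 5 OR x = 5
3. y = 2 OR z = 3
Yes

Take x = 5, y = -6, z = 3. Substituting into each constraint:
  (1) -3(5) + 6 + 3(3) = 0 ✓
  (2) x = 5, target 5 ✓ (second branch holds)
  (3) z = 3, target 3 ✓ (second branch holds)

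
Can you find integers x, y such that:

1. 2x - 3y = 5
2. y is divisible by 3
Yes

Take x = 7, y = 3. Substituting into each constraint:
  (1) 2(7) - 3(3) = 5 ✓
  (2) 3 = 3 × 1, remainder 0 ✓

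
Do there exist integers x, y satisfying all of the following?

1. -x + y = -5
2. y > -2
Yes

Take x = 5, y = 0. Substituting into each constraint:
  (1) (-5) + 0 = -5 ✓
  (2) 0 > -2 ✓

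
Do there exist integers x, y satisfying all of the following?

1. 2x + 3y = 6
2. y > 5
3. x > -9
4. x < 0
Yes

Take x = -6, y = 6. Substituting into each constraint:
  (1) 2(-6) + 3(6) = 6 ✓
  (2) 6 > 5 ✓
  (3) -6 > -9 ✓
  (4) -6 < 0 ✓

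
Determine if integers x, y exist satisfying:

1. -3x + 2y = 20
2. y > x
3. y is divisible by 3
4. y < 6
No

A contradictory subset is {-3x + 2y = 20, y is divisible by 3}. No integer assignment can satisfy these jointly:

  - -3x + 2y = 20: is a linear equation tying the variables together
  - y is divisible by 3: restricts y to multiples of 3

Modular obstruction: writing y = 3y', every remaining term of the linear equation is divisible by 3, so the left side is ≡ 0 (mod 3); but the right side 20 ≡ 2 (mod 3). No integers can satisfy it.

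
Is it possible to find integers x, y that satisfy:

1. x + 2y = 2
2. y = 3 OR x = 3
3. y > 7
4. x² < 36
No

A contradictory subset is {x + 2y = 2, y = 3 OR x = 3, y > 7}. No integer assignment can satisfy these jointly:

  - x + 2y = 2: is a linear equation tying the variables together
  - y = 3 OR x = 3: forces a choice: either y = 3 or x = 3
  - y > 7: bounds one variable relative to a constant

Split on the disjunction (y = 3 OR x = 3):
  • If y = 3: this contradicts the bound y ≥ 8.
  • If x = 3: with x = 3, every remaining term of the linear equation is divisible by 2, so the left side is ≡ 0 (mod 2); but the right side -1 ≡ 1 (mod 2). No integers can satisfy it.
Both branches are infeasible, so the system has no integer solution.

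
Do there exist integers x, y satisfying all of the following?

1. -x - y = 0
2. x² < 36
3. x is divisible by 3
Yes

Take x = 0, y = 0. Substituting into each constraint:
  (1) 0 + 0 = 0 ✓
  (2) x² = (0)² = 0, and 0 < 36 ✓
  (3) 0 = 3 × 0, remainder 0 ✓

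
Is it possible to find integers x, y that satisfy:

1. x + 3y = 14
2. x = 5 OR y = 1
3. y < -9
No

The full constraint system is jointly infeasible over the integers. Each constraint and what it forces:

  - x + 3y = 14: is a linear equation tying the variables together
  - x = 5 OR y = 1: forces a choice: either x = 5 or y = 1
  - y < -9: bounds one variable relative to a constant

Split on the disjunction (x = 5 OR y = 1):
  • If x = 5: the equation forces y = 3, which contradicts the bound y ≤ -10.
  • If y = 1: this contradicts the bound y ≤ -10.
Both branches are infeasible, so the system has no integer solution.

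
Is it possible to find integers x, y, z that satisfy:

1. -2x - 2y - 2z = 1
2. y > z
No

Even the single constraint (-2x - 2y - 2z = 1) is infeasible over the integers.

  - -2x - 2y - 2z = 1: every term on the left is divisible by 2, so the LHS ≡ 0 (mod 2), but the RHS 1 is not — no integer solution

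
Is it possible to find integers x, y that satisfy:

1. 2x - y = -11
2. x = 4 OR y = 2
Yes

Take x = 4, y = 19. Substituting into each constraint:
  (1) 2(4) + (-19) = -11 ✓
  (2) x = 4, target 4 ✓ (first branch holds)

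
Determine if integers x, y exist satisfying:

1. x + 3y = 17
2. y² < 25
Yes

Take x = 17, y = 0. Substituting into each constraint:
  (1) 17 + 3(0) = 17 ✓
  (2) y² = (0)² = 0, and 0 < 25 ✓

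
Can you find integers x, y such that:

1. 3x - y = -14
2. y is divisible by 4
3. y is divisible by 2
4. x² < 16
Yes

Take x = -2, y = 8. Substituting into each constraint:
  (1) 3(-2) + (-8) = -14 ✓
  (2) 8 = 4 × 2, remainder 0 ✓
  (3) 8 = 2 × 4, remainder 0 ✓
  (4) x² = (-2)² = 4, and 4 < 16 ✓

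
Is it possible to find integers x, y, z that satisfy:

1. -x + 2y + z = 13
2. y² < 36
Yes

Take x = 0, y = 0, z = 13. Substituting into each constraint:
  (1) 0 + 2(0) + 13 = 13 ✓
  (2) y² = (0)² = 0, and 0 < 36 ✓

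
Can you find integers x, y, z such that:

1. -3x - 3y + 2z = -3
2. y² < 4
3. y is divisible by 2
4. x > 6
Yes

Take x = 7, y = 0, z = 9. Substituting into each constraint:
  (1) -3(7) - 3(0) + 2(9) = -3 ✓
  (2) y² = (0)² = 0, and 0 < 4 ✓
  (3) 0 = 2 × 0, remainder 0 ✓
  (4) 7 > 6 ✓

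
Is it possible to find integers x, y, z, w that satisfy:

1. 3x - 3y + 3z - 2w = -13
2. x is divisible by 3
Yes

Take x = 0, y = 1, z = 0, w = 5. Substituting into each constraint:
  (1) 3(0) - 3(1) + 3(0) - 2(5) = -13 ✓
  (2) 0 = 3 × 0, remainder 0 ✓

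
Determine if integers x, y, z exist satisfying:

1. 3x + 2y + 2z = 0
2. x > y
Yes

Take x = 2, y = 1, z = -4. Substituting into each constraint:
  (1) 3(2) + 2(1) + 2(-4) = 0 ✓
  (2) 2 > 1 ✓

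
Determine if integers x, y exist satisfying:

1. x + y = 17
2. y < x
Yes

Take x = 9, y = 8. Substituting into each constraint:
  (1) 9 + 8 = 17 ✓
  (2) 8 < 9 ✓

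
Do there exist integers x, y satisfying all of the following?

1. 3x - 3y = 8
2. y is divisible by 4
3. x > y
No

Even the single constraint (3x - 3y = 8) is infeasible over the integers.

  - 3x - 3y = 8: every term on the left is divisible by 3, so the LHS ≡ 0 (mod 3), but the RHS 8 is not — no integer solution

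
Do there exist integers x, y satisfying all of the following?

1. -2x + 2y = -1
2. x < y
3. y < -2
No

Even the single constraint (-2x + 2y = -1) is infeasible over the integers.

  - -2x + 2y = -1: every term on the left is divisible by 2, so the LHS ≡ 0 (mod 2), but the RHS -1 is not — no integer solution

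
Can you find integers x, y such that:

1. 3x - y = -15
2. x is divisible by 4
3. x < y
Yes

Take x = 0, y = 15. Substituting into each constraint:
  (1) 3(0) + (-15) = -15 ✓
  (2) 0 = 4 × 0, remainder 0 ✓
  (3) 0 < 15 ✓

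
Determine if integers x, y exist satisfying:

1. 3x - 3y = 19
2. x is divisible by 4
No

Even the single constraint (3x - 3y = 19) is infeasible over the integers.

  - 3x - 3y = 19: every term on the left is divisible by 3, so the LHS ≡ 0 (mod 3), but the RHS 19 is not — no integer solution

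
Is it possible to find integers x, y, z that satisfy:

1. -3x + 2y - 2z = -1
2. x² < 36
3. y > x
Yes

Take x = 1, y = 2, z = 1. Substituting into each constraint:
  (1) -3(1) + 2(2) - 2(1) = -1 ✓
  (2) x² = (1)² = 1, and 1 < 36 ✓
  (3) 2 > 1 ✓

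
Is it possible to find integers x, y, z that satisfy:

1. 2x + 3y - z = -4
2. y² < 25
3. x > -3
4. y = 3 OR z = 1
Yes

Take x = 0, y = 3, z = 13. Substituting into each constraint:
  (1) 2(0) + 3(3) + (-13) = -4 ✓
  (2) y² = (3)² = 9, and 9 < 25 ✓
  (3) 0 > -3 ✓
  (4) y = 3, target 3 ✓ (first branch holds)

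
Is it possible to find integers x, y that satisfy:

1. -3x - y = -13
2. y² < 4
Yes

Take x = 4, y = 1. Substituting into each constraint:
  (1) -3(4) + (-1) = -13 ✓
  (2) y² = (1)² = 1, and 1 < 4 ✓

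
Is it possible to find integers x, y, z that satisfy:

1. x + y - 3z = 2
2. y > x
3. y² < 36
Yes

Take x = -1, y = 0, z = -1. Substituting into each constraint:
  (1) (-1) + 0 - 3(-1) = 2 ✓
  (2) 0 > -1 ✓
  (3) y² = (0)² = 0, and 0 < 36 ✓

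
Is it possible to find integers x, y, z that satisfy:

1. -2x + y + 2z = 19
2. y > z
Yes

Take x = -9, y = 1, z = 0. Substituting into each constraint:
  (1) -2(-9) + 1 + 2(0) = 19 ✓
  (2) 1 > 0 ✓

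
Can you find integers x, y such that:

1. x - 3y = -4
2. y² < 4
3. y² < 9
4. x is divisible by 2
Yes

Take x = -4, y = 0. Substituting into each constraint:
  (1) (-4) - 3(0) = -4 ✓
  (2) y² = (0)² = 0, and 0 < 4 ✓
  (3) y² = (0)² = 0, and 0 < 9 ✓
  (4) -4 = 2 × -2, remainder 0 ✓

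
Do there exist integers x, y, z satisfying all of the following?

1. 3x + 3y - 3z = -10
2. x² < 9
No

Even the single constraint (3x + 3y - 3z = -10) is infeasible over the integers.

  - 3x + 3y - 3z = -10: every term on the left is divisible by 3, so the LHS ≡ 0 (mod 3), but the RHS -10 is not — no integer solution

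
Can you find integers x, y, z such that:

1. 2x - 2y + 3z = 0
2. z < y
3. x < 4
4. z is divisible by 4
Yes

Take x = 1, y = 1, z = 0. Substituting into each constraint:
  (1) 2(1) - 2(1) + 3(0) = 0 ✓
  (2) 0 < 1 ✓
  (3) 1 < 4 ✓
  (4) 0 = 4 × 0, remainder 0 ✓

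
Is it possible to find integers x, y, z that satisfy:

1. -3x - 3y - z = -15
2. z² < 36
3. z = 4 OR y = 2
Yes

Take x = 2, y = 2, z = 3. Substituting into each constraint:
  (1) -3(2) - 3(2) + (-3) = -15 ✓
  (2) z² = (3)² = 9, and 9 < 36 ✓
  (3) y = 2, target 2 ✓ (second branch holds)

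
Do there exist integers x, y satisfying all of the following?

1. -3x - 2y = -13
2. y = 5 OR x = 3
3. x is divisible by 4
No

The full constraint system is jointly infeasible over the integers. Each constraint and what it forces:

  - -3x - 2y = -13: is a linear equation tying the variables together
  - y = 5 OR x = 3: forces a choice: either y = 5 or x = 3
  - x is divisible by 4: restricts x to multiples of 4

Modular obstruction: writing x = 4x', every remaining term of the linear equation is divisible by 2, so the left side is ≡ 0 (mod 2); but the right side -13 ≡ 1 (mod 2). No integers can satisfy it.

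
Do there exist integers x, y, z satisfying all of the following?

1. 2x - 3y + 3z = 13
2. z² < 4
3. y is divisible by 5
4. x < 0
Yes

Take x = -10, y = -10, z = 1. Substituting into each constraint:
  (1) 2(-10) - 3(-10) + 3(1) = 13 ✓
  (2) z² = (1)² = 1, and 1 < 4 ✓
  (3) -10 = 5 × -2, remainder 0 ✓
  (4) -10 < 0 ✓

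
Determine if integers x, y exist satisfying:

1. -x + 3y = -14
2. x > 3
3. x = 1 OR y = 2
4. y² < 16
Yes

Take x = 20, y = 2. Substituting into each constraint:
  (1) (-20) + 3(2) = -14 ✓
  (2) 20 > 3 ✓
  (3) y = 2, target 2 ✓ (second branch holds)
  (4) y² = (2)² = 4, and 4 < 16 ✓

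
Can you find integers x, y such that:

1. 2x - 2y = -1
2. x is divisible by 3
No

Even the single constraint (2x - 2y = -1) is infeasible over the integers.

  - 2x - 2y = -1: every term on the left is divisible by 2, so the LHS ≡ 0 (mod 2), but the RHS -1 is not — no integer solution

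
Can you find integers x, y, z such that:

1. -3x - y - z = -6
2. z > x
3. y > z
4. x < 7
Yes

Take x = -1, y = 9, z = 0. Substituting into each constraint:
  (1) -3(-1) + (-9) + 0 = -6 ✓
  (2) 0 > -1 ✓
  (3) 9 > 0 ✓
  (4) -1 < 7 ✓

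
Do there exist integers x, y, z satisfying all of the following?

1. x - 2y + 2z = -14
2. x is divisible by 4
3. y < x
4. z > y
Yes

Take x = -16, y = -17, z = -16. Substituting into each constraint:
  (1) (-16) - 2(-17) + 2(-16) = -14 ✓
  (2) -16 = 4 × -4, remainder 0 ✓
  (3) -17 < -16 ✓
  (4) -16 > -17 ✓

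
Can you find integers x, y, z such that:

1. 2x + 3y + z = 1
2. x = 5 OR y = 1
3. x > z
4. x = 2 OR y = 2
Yes

Take x = 5, y = 2, z = -15. Substituting into each constraint:
  (1) 2(5) + 3(2) + (-15) = 1 ✓
  (2) x = 5, target 5 ✓ (first branch holds)
  (3) 5 > -15 ✓
  (4) y = 2, target 2 ✓ (second branch holds)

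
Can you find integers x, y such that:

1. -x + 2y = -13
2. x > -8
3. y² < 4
Yes

Take x = 13, y = 0. Substituting into each constraint:
  (1) (-13) + 2(0) = -13 ✓
  (2) 13 > -8 ✓
  (3) y² = (0)² = 0, and 0 < 4 ✓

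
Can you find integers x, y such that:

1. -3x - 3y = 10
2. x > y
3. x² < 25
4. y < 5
No

Even the single constraint (-3x - 3y = 10) is infeasible over the integers.

  - -3x - 3y = 10: every term on the left is divisible by 3, so the LHS ≡ 0 (mod 3), but the RHS 10 is not — no integer solution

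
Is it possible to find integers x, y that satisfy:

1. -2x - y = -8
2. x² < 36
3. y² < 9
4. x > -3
Yes

Take x = 4, y = 0. Substituting into each constraint:
  (1) -2(4) + 0 = -8 ✓
  (2) x² = (4)² = 16, and 16 < 36 ✓
  (3) y² = (0)² = 0, and 0 < 9 ✓
  (4) 4 > -3 ✓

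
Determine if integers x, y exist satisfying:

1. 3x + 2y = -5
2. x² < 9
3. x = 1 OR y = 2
Yes

Take x = 1, y = -4. Substituting into each constraint:
  (1) 3(1) + 2(-4) = -5 ✓
  (2) x² = (1)² = 1, and 1 < 9 ✓
  (3) x = 1, target 1 ✓ (first branch holds)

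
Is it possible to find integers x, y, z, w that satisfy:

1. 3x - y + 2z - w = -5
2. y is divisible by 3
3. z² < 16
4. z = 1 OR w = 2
Yes

Take x = -1, y = 0, z = 0, w = 2. Substituting into each constraint:
  (1) 3(-1) + 0 + 2(0) + (-2) = -5 ✓
  (2) 0 = 3 × 0, remainder 0 ✓
  (3) z² = (0)² = 0, and 0 < 16 ✓
  (4) w = 2, target 2 ✓ (second branch holds)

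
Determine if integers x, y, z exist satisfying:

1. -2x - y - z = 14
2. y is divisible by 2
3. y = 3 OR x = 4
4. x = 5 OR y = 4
Yes

Take x = 4, y = 4, z = -26. Substituting into each constraint:
  (1) -2(4) + (-4) + 26 = 14 ✓
  (2) 4 = 2 × 2, remainder 0 ✓
  (3) x = 4, target 4 ✓ (second branch holds)
  (4) y = 4, target 4 ✓ (second branch holds)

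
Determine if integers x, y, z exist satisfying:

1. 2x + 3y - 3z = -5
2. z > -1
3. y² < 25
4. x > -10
Yes

Take x = 2, y = 0, z = 3. Substituting into each constraint:
  (1) 2(2) + 3(0) - 3(3) = -5 ✓
  (2) 3 > -1 ✓
  (3) y² = (0)² = 0, and 0 < 25 ✓
  (4) 2 > -10 ✓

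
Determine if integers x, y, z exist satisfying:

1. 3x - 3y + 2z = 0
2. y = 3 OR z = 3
Yes

Take x = 0, y = 2, z = 3. Substituting into each constraint:
  (1) 3(0) - 3(2) + 2(3) = 0 ✓
  (2) z = 3, target 3 ✓ (second branch holds)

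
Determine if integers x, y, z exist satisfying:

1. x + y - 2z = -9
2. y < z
Yes

Take x = -7, y = 0, z = 1. Substituting into each constraint:
  (1) (-7) + 0 - 2(1) = -9 ✓
  (2) 0 < 1 ✓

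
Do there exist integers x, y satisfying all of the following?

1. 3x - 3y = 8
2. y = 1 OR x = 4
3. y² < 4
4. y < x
No

Even the single constraint (3x - 3y = 8) is infeasible over the integers.

  - 3x - 3y = 8: every term on the left is divisible by 3, so the LHS ≡ 0 (mod 3), but the RHS 8 is not — no integer solution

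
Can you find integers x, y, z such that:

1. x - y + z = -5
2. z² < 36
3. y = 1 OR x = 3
Yes

Take x = 3, y = 7, z = -1. Substituting into each constraint:
  (1) 3 + (-7) + (-1) = -5 ✓
  (2) z² = (-1)² = 1, and 1 < 36 ✓
  (3) x = 3, target 3 ✓ (second branch holds)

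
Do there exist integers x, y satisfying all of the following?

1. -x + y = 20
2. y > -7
Yes

Take x = -20, y = 0. Substituting into each constraint:
  (1) 20 + 0 = 20 ✓
  (2) 0 > -7 ✓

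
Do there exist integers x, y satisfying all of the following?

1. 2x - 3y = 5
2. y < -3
Yes

Take x = -5, y = -5. Substituting into each constraint:
  (1) 2(-5) - 3(-5) = 5 ✓
  (2) -5 < -3 ✓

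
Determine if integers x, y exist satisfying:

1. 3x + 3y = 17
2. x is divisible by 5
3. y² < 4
No

Even the single constraint (3x + 3y = 17) is infeasible over the integers.

  - 3x + 3y = 17: every term on the left is divisible by 3, so the LHS ≡ 0 (mod 3), but the RHS 17 is not — no integer solution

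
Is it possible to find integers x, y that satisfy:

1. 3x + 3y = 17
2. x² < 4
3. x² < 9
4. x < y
No

Even the single constraint (3x + 3y = 17) is infeasible over the integers.

  - 3x + 3y = 17: every term on the left is divisible by 3, so the LHS ≡ 0 (mod 3), but the RHS 17 is not — no integer solution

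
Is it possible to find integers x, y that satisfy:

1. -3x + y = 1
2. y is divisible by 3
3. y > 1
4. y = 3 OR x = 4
No

A contradictory subset is {-3x + y = 1, y is divisible by 3, y = 3 OR x = 4}. No integer assignment can satisfy these jointly:

  - -3x + y = 1: is a linear equation tying the variables together
  - y is divisible by 3: restricts y to multiples of 3
  - y = 3 OR x = 4: forces a choice: either y = 3 or x = 4

Modular obstruction: writing y = 3y', every remaining term of the linear equation is divisible by 3, so the left side is ≡ 0 (mod 3); but the right side 1 ≡ 1 (mod 3). No integers can satisfy it.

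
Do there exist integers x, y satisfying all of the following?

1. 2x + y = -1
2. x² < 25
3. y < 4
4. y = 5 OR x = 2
Yes

Take x = 2, y = -5. Substituting into each constraint:
  (1) 2(2) + (-5) = -1 ✓
  (2) x² = (2)² = 4, and 4 < 25 ✓
  (3) -5 < 4 ✓
  (4) x = 2, target 2 ✓ (second branch holds)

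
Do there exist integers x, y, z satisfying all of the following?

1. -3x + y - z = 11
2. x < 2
Yes

Take x = 0, y = 11, z = 0. Substituting into each constraint:
  (1) -3(0) + 11 + 0 = 11 ✓
  (2) 0 < 2 ✓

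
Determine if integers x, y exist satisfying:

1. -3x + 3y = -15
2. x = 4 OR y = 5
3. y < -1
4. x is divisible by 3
No

A contradictory subset is {-3x + 3y = -15, x = 4 OR y = 5, y < -1}. No integer assignment can satisfy these jointly:

  - -3x + 3y = -15: is a linear equation tying the variables together
  - x = 4 OR y = 5: forces a choice: either x = 4 or y = 5
  - y < -1: bounds one variable relative to a constant

Split on the disjunction (x = 4 OR y = 5):
  • If x = 4: the equation forces y = -1, which contradicts the bound y ≤ -2.
  • If y = 5: this contradicts the bound y ≤ -2.
Both branches are infeasible, so the system has no integer solution.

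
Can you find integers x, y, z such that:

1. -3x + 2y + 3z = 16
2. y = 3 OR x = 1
Yes

Take x = 1, y = 2, z = 5. Substituting into each constraint:
  (1) -3(1) + 2(2) + 3(5) = 16 ✓
  (2) x = 1, target 1 ✓ (second branch holds)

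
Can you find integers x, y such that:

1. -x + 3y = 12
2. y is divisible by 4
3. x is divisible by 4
Yes

Take x = -12, y = 0. Substituting into each constraint:
  (1) 12 + 3(0) = 12 ✓
  (2) 0 = 4 × 0, remainder 0 ✓
  (3) -12 = 4 × -3, remainder 0 ✓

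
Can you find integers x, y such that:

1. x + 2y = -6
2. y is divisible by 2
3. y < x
Yes

Take x = 2, y = -4. Substituting into each constraint:
  (1) 2 + 2(-4) = -6 ✓
  (2) -4 = 2 × -2, remainder 0 ✓
  (3) -4 < 2 ✓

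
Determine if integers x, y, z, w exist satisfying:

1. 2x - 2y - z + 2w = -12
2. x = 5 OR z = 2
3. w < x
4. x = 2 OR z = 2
Yes

Take x = 1, y = 6, z = 2, w = 0. Substituting into each constraint:
  (1) 2(1) - 2(6) + (-2) + 2(0) = -12 ✓
  (2) z = 2, target 2 ✓ (second branch holds)
  (3) 0 < 1 ✓
  (4) z = 2, target 2 ✓ (second branch holds)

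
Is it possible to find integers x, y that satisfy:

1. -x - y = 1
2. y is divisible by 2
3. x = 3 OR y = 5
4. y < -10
No

A contradictory subset is {-x - y = 1, x = 3 OR y = 5, y < -10}. No integer assignment can satisfy these jointly:

  - -x - y = 1: is a linear equation tying the variables together
  - x = 3 OR y = 5: forces a choice: either x = 3 or y = 5
  - y < -10: bounds one variable relative to a constant

Split on the disjunction (x = 3 OR y = 5):
  • If x = 3: the equation forces y = -4, which contradicts the bound y ≤ -11.
  • If y = 5: this contradicts the bound y ≤ -11.
Both branches are infeasible, so the system has no integer solution.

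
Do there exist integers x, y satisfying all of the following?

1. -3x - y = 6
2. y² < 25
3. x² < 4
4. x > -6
Yes

Take x = -1, y = -3. Substituting into each constraint:
  (1) -3(-1) + 3 = 6 ✓
  (2) y² = (-3)² = 9, and 9 < 25 ✓
  (3) x² = (-1)² = 1, and 1 < 4 ✓
  (4) -1 > -6 ✓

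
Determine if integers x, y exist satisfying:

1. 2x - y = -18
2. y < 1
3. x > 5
No

The full constraint system is jointly infeasible over the integers. Each constraint and what it forces:

  - 2x - y = -18: is a linear equation tying the variables together
  - y < 1: bounds one variable relative to a constant
  - x > 5: bounds one variable relative to a constant

Range argument: with x ∈ [6, ∞], y ∈ [−∞, 0], the left side of the equation is at least 12, but the right side is -18 < 12. No integer solution exists.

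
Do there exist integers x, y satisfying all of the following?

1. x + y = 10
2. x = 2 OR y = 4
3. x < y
Yes

Take x = 2, y = 8. Substituting into each constraint:
  (1) 2 + 8 = 10 ✓
  (2) x = 2, target 2 ✓ (first branch holds)
  (3) 2 < 8 ✓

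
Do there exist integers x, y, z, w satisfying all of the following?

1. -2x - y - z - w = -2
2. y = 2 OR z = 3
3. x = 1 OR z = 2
Yes

Take x = -1, y = 2, z = 2, w = 0. Substituting into each constraint:
  (1) -2(-1) + (-2) + (-2) + 0 = -2 ✓
  (2) y = 2, target 2 ✓ (first branch holds)
  (3) z = 2, target 2 ✓ (second branch holds)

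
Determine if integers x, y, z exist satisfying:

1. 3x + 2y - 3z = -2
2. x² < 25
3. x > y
Yes

Take x = 3, y = 2, z = 5. Substituting into each constraint:
  (1) 3(3) + 2(2) - 3(5) = -2 ✓
  (2) x² = (3)² = 9, and 9 < 25 ✓
  (3) 3 > 2 ✓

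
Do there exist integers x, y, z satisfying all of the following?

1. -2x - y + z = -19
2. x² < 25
Yes

Take x = 0, y = 19, z = 0. Substituting into each constraint:
  (1) -2(0) + (-19) + 0 = -19 ✓
  (2) x² = (0)² = 0, and 0 < 25 ✓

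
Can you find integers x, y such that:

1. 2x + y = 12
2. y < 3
Yes

Take x = 5, y = 2. Substituting into each constraint:
  (1) 2(5) + 2 = 12 ✓
  (2) 2 < 3 ✓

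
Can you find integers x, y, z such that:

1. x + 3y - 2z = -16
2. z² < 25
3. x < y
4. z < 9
Yes

Take x = -7, y = -1, z = 3. Substituting into each constraint:
  (1) (-7) + 3(-1) - 2(3) = -16 ✓
  (2) z² = (3)² = 9, and 9 < 25 ✓
  (3) -7 < -1 ✓
  (4) 3 < 9 ✓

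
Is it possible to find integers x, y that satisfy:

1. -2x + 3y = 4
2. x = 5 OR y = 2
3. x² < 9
Yes

Take x = 1, y = 2. Substituting into each constraint:
  (1) -2(1) + 3(2) = 4 ✓
  (2) y = 2, target 2 ✓ (second branch holds)
  (3) x² = (1)² = 1, and 1 < 9 ✓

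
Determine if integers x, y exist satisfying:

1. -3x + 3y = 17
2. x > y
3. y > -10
No

Even the single constraint (-3x + 3y = 17) is infeasible over the integers.

  - -3x + 3y = 17: every term on the left is divisible by 3, so the LHS ≡ 0 (mod 3), but the RHS 17 is not — no integer solution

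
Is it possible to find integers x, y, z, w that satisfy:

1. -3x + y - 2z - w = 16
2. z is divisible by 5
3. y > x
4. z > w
Yes

Take x = 0, y = 15, z = 0, w = -1. Substituting into each constraint:
  (1) -3(0) + 15 - 2(0) + 1 = 16 ✓
  (2) 0 = 5 × 0, remainder 0 ✓
  (3) 15 > 0 ✓
  (4) 0 > -1 ✓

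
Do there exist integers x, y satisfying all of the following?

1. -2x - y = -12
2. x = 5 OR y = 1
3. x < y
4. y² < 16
No

A contradictory subset is {-2x - y = -12, x = 5 OR y = 1, x < y}. No integer assignment can satisfy these jointly:

  - -2x - y = -12: is a linear equation tying the variables together
  - x = 5 OR y = 1: forces a choice: either x = 5 or y = 1
  - x < y: bounds one variable relative to another variable

Split on the disjunction (x = 5 OR y = 1):
  • If x = 5: the equation forces y = 2, giving (x, y) = (5, 2), which violates y > x.
  • If y = 1: with y = 1, every remaining term of the linear equation is divisible by 2, so the left side is ≡ 0 (mod 2); but the right side -11 ≡ 1 (mod 2). No integers can satisfy it.
Both branches are infeasible, so the system has no integer solution.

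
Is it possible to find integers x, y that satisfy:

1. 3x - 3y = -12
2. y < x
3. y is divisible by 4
No

A contradictory subset is {3x - 3y = -12, y < x}. No integer assignment can satisfy these jointly:

  - 3x - 3y = -12: is a linear equation tying the variables together
  - y < x: bounds one variable relative to another variable

From the equation, x − y = -4, i.e. x − y = -4; but x > y requires x − y ≥ 1. Contradiction.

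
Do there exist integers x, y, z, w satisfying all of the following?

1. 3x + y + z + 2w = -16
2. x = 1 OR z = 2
Yes

Take x = 1, y = 1, z = 0, w = -10. Substituting into each constraint:
  (1) 3(1) + 1 + 0 + 2(-10) = -16 ✓
  (2) x = 1, target 1 ✓ (first branch holds)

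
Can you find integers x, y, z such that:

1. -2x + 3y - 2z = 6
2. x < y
Yes

Take x = 1, y = 2, z = -1. Substituting into each constraint:
  (1) -2(1) + 3(2) - 2(-1) = 6 ✓
  (2) 1 < 2 ✓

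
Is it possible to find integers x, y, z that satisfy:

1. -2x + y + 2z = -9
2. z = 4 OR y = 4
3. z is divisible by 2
Yes

Take x = 0, y = -17, z = 4. Substituting into each constraint:
  (1) -2(0) + (-17) + 2(4) = -9 ✓
  (2) z = 4, target 4 ✓ (first branch holds)
  (3) 4 = 2 × 2, remainder 0 ✓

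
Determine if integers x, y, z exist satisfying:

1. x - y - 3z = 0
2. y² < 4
Yes

Take x = 0, y = 0, z = 0. Substituting into each constraint:
  (1) 0 + 0 - 3(0) = 0 ✓
  (2) y² = (0)² = 0, and 0 < 4 ✓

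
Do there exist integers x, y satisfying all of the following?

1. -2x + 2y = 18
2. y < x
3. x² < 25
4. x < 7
No

A contradictory subset is {-2x + 2y = 18, y < x}. No integer assignment can satisfy these jointly:

  - -2x + 2y = 18: is a linear equation tying the variables together
  - y < x: bounds one variable relative to another variable

From the equation, x − y = -9, i.e. x − y = -9; but x > y requires x − y ≥ 1. Contradiction.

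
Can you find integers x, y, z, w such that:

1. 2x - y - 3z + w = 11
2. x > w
Yes

Take x = 1, y = -9, z = 0, w = 0. Substituting into each constraint:
  (1) 2(1) + 9 - 3(0) + 0 = 11 ✓
  (2) 1 > 0 ✓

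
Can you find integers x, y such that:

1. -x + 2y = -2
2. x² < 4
Yes

Take x = 0, y = -1. Substituting into each constraint:
  (1) 0 + 2(-1) = -2 ✓
  (2) x² = (0)² = 0, and 0 < 4 ✓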